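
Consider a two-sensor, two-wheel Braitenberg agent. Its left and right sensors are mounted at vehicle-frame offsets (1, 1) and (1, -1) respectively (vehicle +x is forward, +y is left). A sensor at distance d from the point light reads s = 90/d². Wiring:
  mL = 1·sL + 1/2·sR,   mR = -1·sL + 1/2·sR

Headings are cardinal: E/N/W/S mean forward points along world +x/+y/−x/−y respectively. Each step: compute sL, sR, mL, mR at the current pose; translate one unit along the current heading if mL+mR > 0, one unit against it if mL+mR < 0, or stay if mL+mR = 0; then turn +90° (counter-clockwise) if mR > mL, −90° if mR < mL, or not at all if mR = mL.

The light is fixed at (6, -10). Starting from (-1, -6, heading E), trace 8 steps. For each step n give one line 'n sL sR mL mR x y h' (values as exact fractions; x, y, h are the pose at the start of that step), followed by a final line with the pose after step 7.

0 90/61 2 151/61 -29/61 -1 -6 E
1 45/17 45/29 3375/986 -1845/986 0 -6 S
2 90/53 18/13 1647/689 -693/689 0 -7 W
3 9/8 45/26 207/104 -27/104 -1 -7 N
4 90/61 2 151/61 -29/61 -1 -6 E
5 45/17 45/29 3375/986 -1845/986 0 -6 S
6 90/53 18/13 1647/689 -693/689 0 -7 W
7 9/8 45/26 207/104 -27/104 -1 -7 N
final -1 -6 E

n=0: pose=(-1,-6,E); sL=90/61, sR=2; mL=151/61, mR=-29/61; mL+mR=2 → advance +1; mR−mL=-180/61 → turn -1·90°
n=1: pose=(0,-6,S); sL=45/17, sR=45/29; mL=3375/986, mR=-1845/986; mL+mR=45/29 → advance +1; mR−mL=-90/17 → turn -1·90°
n=2: pose=(0,-7,W); sL=90/53, sR=18/13; mL=1647/689, mR=-693/689; mL+mR=18/13 → advance +1; mR−mL=-180/53 → turn -1·90°
n=3: pose=(-1,-7,N); sL=9/8, sR=45/26; mL=207/104, mR=-27/104; mL+mR=45/26 → advance +1; mR−mL=-9/4 → turn -1·90°
n=4: pose=(-1,-6,E); sL=90/61, sR=2; mL=151/61, mR=-29/61; mL+mR=2 → advance +1; mR−mL=-180/61 → turn -1·90°
n=5: pose=(0,-6,S); sL=45/17, sR=45/29; mL=3375/986, mR=-1845/986; mL+mR=45/29 → advance +1; mR−mL=-90/17 → turn -1·90°
n=6: pose=(0,-7,W); sL=90/53, sR=18/13; mL=1647/689, mR=-693/689; mL+mR=18/13 → advance +1; mR−mL=-180/53 → turn -1·90°
n=7: pose=(-1,-7,N); sL=9/8, sR=45/26; mL=207/104, mR=-27/104; mL+mR=45/26 → advance +1; mR−mL=-9/4 → turn -1·90°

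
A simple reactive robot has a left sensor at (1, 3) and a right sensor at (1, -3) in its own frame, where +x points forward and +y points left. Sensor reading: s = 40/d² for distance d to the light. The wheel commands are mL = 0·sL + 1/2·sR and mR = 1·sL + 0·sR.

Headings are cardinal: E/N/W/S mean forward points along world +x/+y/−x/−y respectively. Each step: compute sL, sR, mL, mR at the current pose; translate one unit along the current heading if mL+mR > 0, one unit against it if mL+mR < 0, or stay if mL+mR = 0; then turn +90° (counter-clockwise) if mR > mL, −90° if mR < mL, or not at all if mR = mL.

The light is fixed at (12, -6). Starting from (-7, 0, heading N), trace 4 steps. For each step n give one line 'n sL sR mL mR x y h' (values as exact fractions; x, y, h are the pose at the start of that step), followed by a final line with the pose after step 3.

n=0: pose=(-7,0,N); sL=40/533, sR=8/61; mL=4/61, mR=40/533; mL+mR=4572/32513 → advance +1; mR−mL=308/32513 → turn +1·90°
n=1: pose=(-7,1,W); sL=5/52, sR=2/25; mL=1/25, mR=5/52; mL+mR=177/1300 → advance +1; mR−mL=73/1300 → turn +1·90°
n=2: pose=(-8,1,S); sL=8/65, sR=8/113; mL=4/113, mR=8/65; mL+mR=1164/7345 → advance +1; mR−mL=644/7345 → turn +1·90°
n=3: pose=(-8,0,E); sL=20/221, sR=4/37; mL=2/37, mR=20/221; mL+mR=1182/8177 → advance +1; mR−mL=298/8177 → turn +1·90°

0 40/533 8/61 4/61 40/533 -7 0 N
1 5/52 2/25 1/25 5/52 -7 1 W
2 8/65 8/113 4/113 8/65 -8 1 S
3 20/221 4/37 2/37 20/221 -8 0 E
final -7 0 N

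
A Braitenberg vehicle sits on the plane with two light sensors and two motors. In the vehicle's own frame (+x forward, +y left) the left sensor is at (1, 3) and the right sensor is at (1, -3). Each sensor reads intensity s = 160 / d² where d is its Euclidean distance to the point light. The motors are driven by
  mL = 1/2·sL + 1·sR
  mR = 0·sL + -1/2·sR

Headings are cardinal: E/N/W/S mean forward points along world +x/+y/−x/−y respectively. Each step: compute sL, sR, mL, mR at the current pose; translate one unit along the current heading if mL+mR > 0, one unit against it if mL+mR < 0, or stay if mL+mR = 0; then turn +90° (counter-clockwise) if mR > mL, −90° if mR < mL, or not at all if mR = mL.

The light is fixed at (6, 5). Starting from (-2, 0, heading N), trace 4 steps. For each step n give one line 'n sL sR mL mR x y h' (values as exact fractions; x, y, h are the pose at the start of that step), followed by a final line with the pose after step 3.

n=0: pose=(-2,0,N); sL=160/137, sR=160/41; mL=25200/5617, mR=-80/41; mL+mR=14240/5617 → advance +1; mR−mL=-36160/5617 → turn -1·90°
n=1: pose=(-2,1,E); sL=16/5, sR=80/49; mL=792/245, mR=-40/49; mL+mR=592/245 → advance +1; mR−mL=-992/245 → turn -1·90°
n=2: pose=(-1,1,S); sL=160/41, sR=32/25; mL=3312/1025, mR=-16/25; mL+mR=2656/1025 → advance +1; mR−mL=-3968/1025 → turn -1·90°
n=3: pose=(-1,0,W); sL=5/4, sR=40/17; mL=405/136, mR=-20/17; mL+mR=245/136 → advance +1; mR−mL=-565/136 → turn -1·90°

0 160/137 160/41 25200/5617 -80/41 -2 0 N
1 16/5 80/49 792/245 -40/49 -2 1 E
2 160/41 32/25 3312/1025 -16/25 -1 1 S
3 5/4 40/17 405/136 -20/17 -1 0 W
final -2 0 N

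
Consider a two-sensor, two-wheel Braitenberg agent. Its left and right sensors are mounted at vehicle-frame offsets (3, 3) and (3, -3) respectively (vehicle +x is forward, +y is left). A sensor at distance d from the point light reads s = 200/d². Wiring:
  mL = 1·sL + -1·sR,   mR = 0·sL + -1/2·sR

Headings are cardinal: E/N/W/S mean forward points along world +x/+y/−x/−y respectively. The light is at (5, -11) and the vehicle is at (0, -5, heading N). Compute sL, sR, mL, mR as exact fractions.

40/29 40/17 -480/493 -20/17

left sensor world pos  = (-3, -2); dL² = 145
right sensor world pos = (3, -2); dR² = 85
sL = 200/145 = 40/29
sR = 200/85 = 40/17
mL = 1·sL + -1·sR = -480/493
mR = 0·sL + -1/2·sR = -20/17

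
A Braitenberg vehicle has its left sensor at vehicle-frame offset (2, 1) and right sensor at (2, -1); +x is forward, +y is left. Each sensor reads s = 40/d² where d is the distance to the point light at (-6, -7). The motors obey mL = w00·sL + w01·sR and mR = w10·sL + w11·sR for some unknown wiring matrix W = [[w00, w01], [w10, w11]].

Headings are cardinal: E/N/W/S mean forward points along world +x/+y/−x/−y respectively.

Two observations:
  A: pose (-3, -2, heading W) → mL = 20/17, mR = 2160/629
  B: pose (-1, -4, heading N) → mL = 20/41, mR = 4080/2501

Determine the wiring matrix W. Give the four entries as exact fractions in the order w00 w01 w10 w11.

obs A: pose=(-3,-2,W) → sL=40/17, sR=40/37, mL=20/17, mR=2160/629
obs B: pose=(-1,-4,N) → sL=40/41, sR=40/61, mL=20/41, mR=4080/2501
sensor matrix S = [[40/17, 40/37], [40/41, 40/61]]; det S = 768000/1573129
solve [mL_A; mL_B] = S·[w00; w01] and [mR_A; mR_B] = S·[w10; w11]:
  w00 = 1/2, w01 = 0, w10 = 1, w11 = 1

1/2 0 1 1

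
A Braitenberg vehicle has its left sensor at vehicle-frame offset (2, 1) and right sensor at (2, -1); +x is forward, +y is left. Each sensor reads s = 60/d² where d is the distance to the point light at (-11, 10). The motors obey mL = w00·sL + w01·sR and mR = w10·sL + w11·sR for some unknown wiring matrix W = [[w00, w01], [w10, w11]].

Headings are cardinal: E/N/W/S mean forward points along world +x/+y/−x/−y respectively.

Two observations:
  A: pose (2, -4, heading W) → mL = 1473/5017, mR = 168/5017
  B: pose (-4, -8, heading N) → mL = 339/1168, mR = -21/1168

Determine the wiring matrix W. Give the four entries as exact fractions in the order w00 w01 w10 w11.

obs A: pose=(2,-4,W) → sL=30/173, sR=6/29, mL=1473/5017, mR=168/5017
obs B: pose=(-4,-8,N) → sL=15/73, sR=3/16, mL=339/1168, mR=-21/1168
sensor matrix S = [[30/173, 6/29], [15/73, 3/16]]; det S = -29295/2929928
solve [mL_A; mL_B] = S·[w00; w01] and [mR_A; mR_B] = S·[w10; w11]:
  w00 = 1/2, w01 = 1, w10 = -1, w11 = 1

1/2 1 -1 1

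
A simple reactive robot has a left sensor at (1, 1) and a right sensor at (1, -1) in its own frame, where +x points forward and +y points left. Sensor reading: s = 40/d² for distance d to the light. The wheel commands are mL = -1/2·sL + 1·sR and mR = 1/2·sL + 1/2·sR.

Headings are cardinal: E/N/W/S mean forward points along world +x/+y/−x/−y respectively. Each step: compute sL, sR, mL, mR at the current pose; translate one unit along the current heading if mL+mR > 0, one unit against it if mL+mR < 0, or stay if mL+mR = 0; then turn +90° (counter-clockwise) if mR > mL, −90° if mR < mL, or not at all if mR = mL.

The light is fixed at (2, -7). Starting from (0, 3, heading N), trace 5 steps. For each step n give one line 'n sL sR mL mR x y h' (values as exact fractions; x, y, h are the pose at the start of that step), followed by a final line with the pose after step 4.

n=0: pose=(0,3,N); sL=4/13, sR=20/61; mL=138/793, mR=252/793; mL+mR=30/61 → advance +1; mR−mL=114/793 → turn +1·90°
n=1: pose=(0,4,W); sL=40/109, sR=40/153; mL=1300/16677, mR=5240/16677; mL+mR=20/51 → advance +1; mR−mL=3940/16677 → turn +1·90°
n=2: pose=(-1,4,S); sL=5/13, sR=10/29; mL=115/754, mR=275/754; mL+mR=15/29 → advance +1; mR−mL=80/377 → turn +1·90°
n=3: pose=(-1,3,E); sL=8/25, sR=8/17; mL=132/425, mR=168/425; mL+mR=12/17 → advance +1; mR−mL=36/425 → turn +1·90°
n=4: pose=(0,3,N); sL=4/13, sR=20/61; mL=138/793, mR=252/793; mL+mR=30/61 → advance +1; mR−mL=114/793 → turn +1·90°

0 4/13 20/61 138/793 252/793 0 3 N
1 40/109 40/153 1300/16677 5240/16677 0 4 W
2 5/13 10/29 115/754 275/754 -1 4 S
3 8/25 8/17 132/425 168/425 -1 3 E
4 4/13 20/61 138/793 252/793 0 3 N
final 0 4 W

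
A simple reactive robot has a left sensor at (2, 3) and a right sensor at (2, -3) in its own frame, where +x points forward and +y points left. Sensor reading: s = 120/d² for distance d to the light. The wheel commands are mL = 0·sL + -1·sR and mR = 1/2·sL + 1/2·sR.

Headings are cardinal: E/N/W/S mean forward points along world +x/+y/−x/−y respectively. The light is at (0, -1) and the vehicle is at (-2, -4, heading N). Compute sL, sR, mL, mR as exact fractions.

60/13 60 -60 420/13

left sensor world pos  = (-5, -2); dL² = 26
right sensor world pos = (1, -2); dR² = 2
sL = 120/26 = 60/13
sR = 120/2 = 60
mL = 0·sL + -1·sR = -60
mR = 1/2·sL + 1/2·sR = 420/13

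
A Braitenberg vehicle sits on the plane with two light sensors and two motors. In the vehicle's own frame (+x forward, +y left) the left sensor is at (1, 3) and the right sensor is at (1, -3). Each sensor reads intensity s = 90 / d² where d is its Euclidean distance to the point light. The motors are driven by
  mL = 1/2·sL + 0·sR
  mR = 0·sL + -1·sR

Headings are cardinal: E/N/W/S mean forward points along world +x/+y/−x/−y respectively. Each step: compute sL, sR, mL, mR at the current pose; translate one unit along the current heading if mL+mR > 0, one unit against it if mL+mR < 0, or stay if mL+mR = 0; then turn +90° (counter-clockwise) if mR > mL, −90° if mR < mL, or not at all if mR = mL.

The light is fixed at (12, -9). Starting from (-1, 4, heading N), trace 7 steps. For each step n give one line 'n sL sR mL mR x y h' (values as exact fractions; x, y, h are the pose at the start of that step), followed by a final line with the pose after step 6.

n=0: pose=(-1,4,N); sL=45/226, sR=45/148; mL=45/452, mR=-45/148; mL+mR=-855/4181 → advance -1; mR−mL=-3375/8362 → turn -1·90°
n=1: pose=(-1,3,E); sL=10/41, sR=2/5; mL=5/41, mR=-2/5; mL+mR=-57/205 → advance -1; mR−mL=-107/205 → turn -1·90°
n=2: pose=(-2,3,S); sL=45/121, sR=9/41; mL=45/242, mR=-9/41; mL+mR=-333/9922 → advance -1; mR−mL=-4023/9922 → turn -1·90°
n=3: pose=(-2,4,W); sL=18/65, sR=90/481; mL=9/65, mR=-90/481; mL+mR=-9/185 → advance -1; mR−mL=-783/2405 → turn -1·90°
n=4: pose=(-1,4,N); sL=45/226, sR=45/148; mL=45/452, mR=-45/148; mL+mR=-855/4181 → advance -1; mR−mL=-3375/8362 → turn -1·90°
n=5: pose=(-1,3,E); sL=10/41, sR=2/5; mL=5/41, mR=-2/5; mL+mR=-57/205 → advance -1; mR−mL=-107/205 → turn -1·90°
n=6: pose=(-2,3,S); sL=45/121, sR=9/41; mL=45/242, mR=-9/41; mL+mR=-333/9922 → advance -1; mR−mL=-4023/9922 → turn -1·90°

0 45/226 45/148 45/452 -45/148 -1 4 N
1 10/41 2/5 5/41 -2/5 -1 3 E
2 45/121 9/41 45/242 -9/41 -2 3 S
3 18/65 90/481 9/65 -90/481 -2 4 W
4 45/226 45/148 45/452 -45/148 -1 4 N
5 10/41 2/5 5/41 -2/5 -1 3 E
6 45/121 9/41 45/242 -9/41 -2 3 S
final -2 4 W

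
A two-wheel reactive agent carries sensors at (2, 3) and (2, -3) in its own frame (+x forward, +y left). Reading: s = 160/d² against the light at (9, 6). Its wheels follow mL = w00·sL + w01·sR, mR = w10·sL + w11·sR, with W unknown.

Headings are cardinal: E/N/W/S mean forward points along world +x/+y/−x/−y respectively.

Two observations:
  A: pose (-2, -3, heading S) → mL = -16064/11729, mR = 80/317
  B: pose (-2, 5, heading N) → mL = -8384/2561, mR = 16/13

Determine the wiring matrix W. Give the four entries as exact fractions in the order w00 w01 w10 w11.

obs A: pose=(-2,-3,S) → sL=32/37, sR=160/317, mL=-16064/11729, mR=80/317
obs B: pose=(-2,5,N) → sL=160/197, sR=32/13, mL=-8384/2561, mR=16/13
sensor matrix S = [[32/37, 160/317], [160/197, 32/13]]; det S = 51634176/30037969
solve [mL_A; mL_B] = S·[w00; w01] and [mR_A; mR_B] = S·[w10; w11]:
  w00 = -1, w01 = -1, w10 = 0, w11 = 1/2

-1 -1 0 1/2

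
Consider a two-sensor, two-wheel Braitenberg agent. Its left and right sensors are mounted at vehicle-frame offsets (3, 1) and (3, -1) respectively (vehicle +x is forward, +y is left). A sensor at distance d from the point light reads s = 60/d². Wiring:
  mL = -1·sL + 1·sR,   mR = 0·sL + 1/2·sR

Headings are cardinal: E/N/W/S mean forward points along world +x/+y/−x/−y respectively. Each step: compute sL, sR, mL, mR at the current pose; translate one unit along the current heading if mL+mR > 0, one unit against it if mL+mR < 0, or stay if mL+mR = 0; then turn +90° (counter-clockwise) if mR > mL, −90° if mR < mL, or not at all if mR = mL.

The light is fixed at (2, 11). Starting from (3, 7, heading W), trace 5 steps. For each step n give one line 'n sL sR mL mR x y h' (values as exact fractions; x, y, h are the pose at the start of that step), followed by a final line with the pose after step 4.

n=0: pose=(3,7,W); sL=60/29, sR=60/13; mL=960/377, mR=30/13; mL+mR=1830/377 → advance +1; mR−mL=-90/377 → turn -1·90°
n=1: pose=(2,7,N); sL=30, sR=30; mL=0, mR=15; mL+mR=15 → advance +1; mR−mL=15 → turn +1·90°
n=2: pose=(2,8,W); sL=12/5, sR=60/13; mL=144/65, mR=30/13; mL+mR=294/65 → advance +1; mR−mL=6/65 → turn +1·90°
n=3: pose=(1,8,S); sL=5/3, sR=3/2; mL=-1/6, mR=3/4; mL+mR=7/12 → advance +1; mR−mL=11/12 → turn +1·90°
n=4: pose=(1,7,E); sL=60/13, sR=60/29; mL=-960/377, mR=30/29; mL+mR=-570/377 → advance -1; mR−mL=1350/377 → turn +1·90°

0 60/29 60/13 960/377 30/13 3 7 W
1 30 30 0 15 2 7 N
2 12/5 60/13 144/65 30/13 2 8 W
3 5/3 3/2 -1/6 3/4 1 8 S
4 60/13 60/29 -960/377 30/29 1 7 E
final 0 7 N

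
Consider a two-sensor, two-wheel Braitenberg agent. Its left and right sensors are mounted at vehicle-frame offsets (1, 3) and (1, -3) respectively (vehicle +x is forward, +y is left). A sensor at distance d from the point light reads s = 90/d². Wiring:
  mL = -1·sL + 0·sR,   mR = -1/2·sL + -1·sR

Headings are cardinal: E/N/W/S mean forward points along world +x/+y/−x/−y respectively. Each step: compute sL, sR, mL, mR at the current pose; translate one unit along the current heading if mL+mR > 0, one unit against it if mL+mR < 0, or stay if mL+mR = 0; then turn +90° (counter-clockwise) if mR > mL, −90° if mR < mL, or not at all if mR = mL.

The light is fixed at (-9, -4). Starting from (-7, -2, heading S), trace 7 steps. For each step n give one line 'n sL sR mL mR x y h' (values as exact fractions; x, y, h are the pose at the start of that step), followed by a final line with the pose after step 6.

n=0: pose=(-7,-2,S); sL=45/13, sR=45; mL=-45/13, mR=-1215/26; mL+mR=-1305/26 → advance -1; mR−mL=-1125/26 → turn -1·90°
n=1: pose=(-7,-1,W); sL=90, sR=90/37; mL=-90, mR=-1755/37; mL+mR=-5085/37 → advance -1; mR−mL=1575/37 → turn +1·90°
n=2: pose=(-6,-1,S); sL=9/4, sR=45/2; mL=-9/4, mR=-189/8; mL+mR=-207/8 → advance -1; mR−mL=-171/8 → turn -1·90°
n=3: pose=(-6,0,W); sL=18, sR=90/53; mL=-18, mR=-567/53; mL+mR=-1521/53 → advance -1; mR−mL=387/53 → turn +1·90°
n=4: pose=(-5,0,S); sL=45/29, sR=9; mL=-45/29, mR=-567/58; mL+mR=-657/58 → advance -1; mR−mL=-477/58 → turn -1·90°
n=5: pose=(-5,1,W); sL=90/13, sR=90/73; mL=-90/13, mR=-4455/949; mL+mR=-11025/949 → advance -1; mR−mL=2115/949 → turn +1·90°
n=6: pose=(-4,1,S); sL=9/8, sR=9/2; mL=-9/8, mR=-81/16; mL+mR=-99/16 → advance -1; mR−mL=-63/16 → turn -1·90°

0 45/13 45 -45/13 -1215/26 -7 -2 S
1 90 90/37 -90 -1755/37 -7 -1 W
2 9/4 45/2 -9/4 -189/8 -6 -1 S
3 18 90/53 -18 -567/53 -6 0 W
4 45/29 9 -45/29 -567/58 -5 0 S
5 90/13 90/73 -90/13 -4455/949 -5 1 W
6 9/8 9/2 -9/8 -81/16 -4 1 S
final -4 2 W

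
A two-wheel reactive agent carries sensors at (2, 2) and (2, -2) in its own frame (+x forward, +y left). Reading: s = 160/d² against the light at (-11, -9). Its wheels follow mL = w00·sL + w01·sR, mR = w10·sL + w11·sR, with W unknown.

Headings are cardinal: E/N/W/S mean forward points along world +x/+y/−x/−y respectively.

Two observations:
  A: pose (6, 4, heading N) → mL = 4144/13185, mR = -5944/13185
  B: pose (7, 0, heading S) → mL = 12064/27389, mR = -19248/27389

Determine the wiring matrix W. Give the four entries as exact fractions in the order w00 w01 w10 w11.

1/2 1/2 -1/2 -1

obs A: pose=(6,4,N) → sL=16/45, sR=80/293, mL=4144/13185, mR=-5944/13185
obs B: pose=(7,0,S) → sL=160/449, sR=32/61, mL=12064/27389, mR=-19248/27389
sensor matrix S = [[16/45, 80/293], [160/449, 32/61]]; det S = 32221184/361123965
solve [mL_A; mL_B] = S·[w00; w01] and [mR_A; mR_B] = S·[w10; w11]:
  w00 = 1/2, w01 = 1/2, w10 = -1/2, w11 = -1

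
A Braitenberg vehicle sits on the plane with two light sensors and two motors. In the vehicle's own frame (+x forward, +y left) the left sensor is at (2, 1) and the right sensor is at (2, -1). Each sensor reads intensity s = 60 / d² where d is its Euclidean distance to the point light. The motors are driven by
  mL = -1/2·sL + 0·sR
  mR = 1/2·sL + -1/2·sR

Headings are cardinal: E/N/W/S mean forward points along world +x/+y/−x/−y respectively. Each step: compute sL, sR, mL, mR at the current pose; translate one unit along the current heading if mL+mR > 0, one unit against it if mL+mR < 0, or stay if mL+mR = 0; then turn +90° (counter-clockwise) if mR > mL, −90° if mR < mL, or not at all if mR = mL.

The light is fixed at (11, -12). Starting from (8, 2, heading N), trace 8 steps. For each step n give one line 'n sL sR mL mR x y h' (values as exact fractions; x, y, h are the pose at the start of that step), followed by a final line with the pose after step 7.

n=0: pose=(8,2,N); sL=15/68, sR=3/13; mL=-15/136, mR=-9/1768; mL+mR=-3/26 → advance -1; mR−mL=93/884 → turn +1·90°
n=1: pose=(8,1,W); sL=60/169, sR=60/221; mL=-30/169, mR=120/2873; mL+mR=-30/221 → advance -1; mR−mL=630/2873 → turn +1·90°
n=2: pose=(9,1,S); sL=30/61, sR=6/13; mL=-15/61, mR=12/793; mL+mR=-3/13 → advance -1; mR−mL=207/793 → turn +1·90°
n=3: pose=(9,2,E); sL=4/15, sR=60/169; mL=-2/15, mR=-112/2535; mL+mR=-30/169 → advance -1; mR−mL=226/2535 → turn +1·90°
n=4: pose=(8,2,N); sL=15/68, sR=3/13; mL=-15/136, mR=-9/1768; mL+mR=-3/26 → advance -1; mR−mL=93/884 → turn +1·90°
n=5: pose=(8,1,W); sL=60/169, sR=60/221; mL=-30/169, mR=120/2873; mL+mR=-30/221 → advance -1; mR−mL=630/2873 → turn +1·90°
n=6: pose=(9,1,S); sL=30/61, sR=6/13; mL=-15/61, mR=12/793; mL+mR=-3/13 → advance -1; mR−mL=207/793 → turn +1·90°
n=7: pose=(9,2,E); sL=4/15, sR=60/169; mL=-2/15, mR=-112/2535; mL+mR=-30/169 → advance -1; mR−mL=226/2535 → turn +1·90°

0 15/68 3/13 -15/136 -9/1768 8 2 N
1 60/169 60/221 -30/169 120/2873 8 1 W
2 30/61 6/13 -15/61 12/793 9 1 S
3 4/15 60/169 -2/15 -112/2535 9 2 E
4 15/68 3/13 -15/136 -9/1768 8 2 N
5 60/169 60/221 -30/169 120/2873 8 1 W
6 30/61 6/13 -15/61 12/793 9 1 S
7 4/15 60/169 -2/15 -112/2535 9 2 E
final 8 2 N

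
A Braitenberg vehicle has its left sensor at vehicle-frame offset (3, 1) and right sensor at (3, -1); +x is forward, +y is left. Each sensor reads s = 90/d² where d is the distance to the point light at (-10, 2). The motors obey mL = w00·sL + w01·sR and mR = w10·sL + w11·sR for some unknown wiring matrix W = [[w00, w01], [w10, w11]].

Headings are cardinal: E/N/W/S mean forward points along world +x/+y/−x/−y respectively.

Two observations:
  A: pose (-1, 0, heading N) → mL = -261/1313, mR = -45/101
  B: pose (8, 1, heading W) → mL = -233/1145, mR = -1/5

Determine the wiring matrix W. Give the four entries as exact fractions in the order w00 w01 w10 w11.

obs A: pose=(-1,0,N) → sL=18/13, sR=90/101, mL=-261/1313, mR=-45/101
obs B: pose=(8,1,W) → sL=90/229, sR=2/5, mL=-233/1145, mR=-1/5
sensor matrix S = [[18/13, 90/101], [90/229, 2/5]]; det S = 306144/1503385
solve [mL_A; mL_B] = S·[w00; w01] and [mR_A; mR_B] = S·[w10; w11]:
  w00 = 1/2, w01 = -1, w10 = 0, w11 = -1/2

1/2 -1 0 -1/2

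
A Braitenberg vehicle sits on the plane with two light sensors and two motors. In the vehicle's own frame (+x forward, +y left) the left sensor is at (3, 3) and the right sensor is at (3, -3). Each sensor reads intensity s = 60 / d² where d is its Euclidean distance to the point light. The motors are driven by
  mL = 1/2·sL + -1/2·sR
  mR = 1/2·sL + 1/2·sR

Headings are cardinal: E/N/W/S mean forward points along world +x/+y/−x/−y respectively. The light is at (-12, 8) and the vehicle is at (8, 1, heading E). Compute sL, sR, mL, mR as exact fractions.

12/109 60/629 504/68561 7044/68561

left sensor world pos  = (11, 4); dL² = 545
right sensor world pos = (11, -2); dR² = 629
sL = 60/545 = 12/109
sR = 60/629 = 60/629
mL = 1/2·sL + -1/2·sR = 504/68561
mR = 1/2·sL + 1/2·sR = 7044/68561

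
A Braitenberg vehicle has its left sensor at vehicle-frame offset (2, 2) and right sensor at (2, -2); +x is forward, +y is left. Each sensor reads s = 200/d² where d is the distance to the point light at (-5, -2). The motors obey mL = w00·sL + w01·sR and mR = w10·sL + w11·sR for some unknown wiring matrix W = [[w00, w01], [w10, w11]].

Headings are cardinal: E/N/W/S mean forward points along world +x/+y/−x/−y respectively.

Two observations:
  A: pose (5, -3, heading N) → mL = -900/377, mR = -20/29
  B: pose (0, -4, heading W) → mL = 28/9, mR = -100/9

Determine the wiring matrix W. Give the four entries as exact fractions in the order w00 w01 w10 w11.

-1 1/2 0 -1/2

obs A: pose=(5,-3,N) → sL=40/13, sR=40/29, mL=-900/377, mR=-20/29
obs B: pose=(0,-4,W) → sL=8, sR=200/9, mL=28/9, mR=-100/9
sensor matrix S = [[40/13, 40/29], [8, 200/9]]; det S = 194560/3393
solve [mL_A; mL_B] = S·[w00; w01] and [mR_A; mR_B] = S·[w10; w11]:
  w00 = -1, w01 = 1/2, w10 = 0, w11 = -1/2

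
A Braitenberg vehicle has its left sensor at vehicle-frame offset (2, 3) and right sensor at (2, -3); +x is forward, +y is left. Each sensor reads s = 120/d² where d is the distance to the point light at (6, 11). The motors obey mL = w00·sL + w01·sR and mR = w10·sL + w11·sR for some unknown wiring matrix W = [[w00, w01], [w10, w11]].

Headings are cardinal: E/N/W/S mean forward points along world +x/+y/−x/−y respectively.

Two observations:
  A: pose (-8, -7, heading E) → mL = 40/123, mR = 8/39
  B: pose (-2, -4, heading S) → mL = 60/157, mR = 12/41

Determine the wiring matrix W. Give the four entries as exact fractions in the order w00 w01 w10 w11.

obs A: pose=(-8,-7,E) → sL=40/123, sR=8/39, mL=40/123, mR=8/39
obs B: pose=(-2,-4,S) → sL=60/157, sR=12/41, mL=60/157, mR=12/41
sensor matrix S = [[40/123, 8/39], [60/157, 12/41]]; det S = 57600/3430921
solve [mL_A; mL_B] = S·[w00; w01] and [mR_A; mR_B] = S·[w10; w11]:
  w00 = 1, w01 = 0, w10 = 0, w11 = 1

1 0 0 1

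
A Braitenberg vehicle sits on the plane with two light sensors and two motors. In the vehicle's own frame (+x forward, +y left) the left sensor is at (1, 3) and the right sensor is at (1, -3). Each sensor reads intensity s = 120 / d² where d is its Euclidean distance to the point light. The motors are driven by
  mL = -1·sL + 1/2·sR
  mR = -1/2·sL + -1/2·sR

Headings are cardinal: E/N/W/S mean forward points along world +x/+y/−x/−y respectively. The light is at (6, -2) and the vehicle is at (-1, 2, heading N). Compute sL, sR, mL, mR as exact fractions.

left sensor world pos  = (-4, 3); dL² = 125
right sensor world pos = (2, 3); dR² = 41
sL = 120/125 = 24/25
sR = 120/41 = 120/41
mL = -1·sL + 1/2·sR = 516/1025
mR = -1/2·sL + -1/2·sR = -1992/1025

24/25 120/41 516/1025 -1992/1025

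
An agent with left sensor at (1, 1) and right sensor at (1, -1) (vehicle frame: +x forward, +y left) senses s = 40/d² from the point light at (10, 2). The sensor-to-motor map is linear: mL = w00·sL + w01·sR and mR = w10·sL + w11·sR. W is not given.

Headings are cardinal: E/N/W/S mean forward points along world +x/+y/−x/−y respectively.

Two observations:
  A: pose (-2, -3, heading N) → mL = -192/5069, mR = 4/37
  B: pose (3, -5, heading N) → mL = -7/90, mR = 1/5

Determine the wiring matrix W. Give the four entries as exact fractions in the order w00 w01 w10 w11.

obs A: pose=(-2,-3,N) → sL=8/37, sR=40/137, mL=-192/5069, mR=4/37
obs B: pose=(3,-5,N) → sL=2/5, sR=5/9, mL=-7/90, mR=1/5
sensor matrix S = [[8/37, 40/137], [2/5, 5/9]]; det S = 152/45621
solve [mL_A; mL_B] = S·[w00; w01] and [mR_A; mR_B] = S·[w10; w11]:
  w00 = 1/2, w01 = -1/2, w10 = 1/2, w11 = 0

1/2 -1/2 1/2 0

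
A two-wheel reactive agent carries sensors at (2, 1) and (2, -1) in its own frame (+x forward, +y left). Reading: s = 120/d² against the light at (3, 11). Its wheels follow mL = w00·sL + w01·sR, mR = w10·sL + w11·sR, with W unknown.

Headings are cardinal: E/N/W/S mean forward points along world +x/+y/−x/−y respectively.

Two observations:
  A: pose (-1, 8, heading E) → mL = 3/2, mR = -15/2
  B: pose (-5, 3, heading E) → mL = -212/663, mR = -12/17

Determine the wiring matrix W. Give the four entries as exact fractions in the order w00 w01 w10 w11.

1/2 -1 -1/2 0

obs A: pose=(-1,8,E) → sL=15, sR=6, mL=3/2, mR=-15/2
obs B: pose=(-5,3,E) → sL=24/17, sR=40/39, mL=-212/663, mR=-12/17
sensor matrix S = [[15, 6], [24/17, 40/39]]; det S = 1528/221
solve [mL_A; mL_B] = S·[w00; w01] and [mR_A; mR_B] = S·[w10; w11]:
  w00 = 1/2, w01 = -1, w10 = -1/2, w11 = 0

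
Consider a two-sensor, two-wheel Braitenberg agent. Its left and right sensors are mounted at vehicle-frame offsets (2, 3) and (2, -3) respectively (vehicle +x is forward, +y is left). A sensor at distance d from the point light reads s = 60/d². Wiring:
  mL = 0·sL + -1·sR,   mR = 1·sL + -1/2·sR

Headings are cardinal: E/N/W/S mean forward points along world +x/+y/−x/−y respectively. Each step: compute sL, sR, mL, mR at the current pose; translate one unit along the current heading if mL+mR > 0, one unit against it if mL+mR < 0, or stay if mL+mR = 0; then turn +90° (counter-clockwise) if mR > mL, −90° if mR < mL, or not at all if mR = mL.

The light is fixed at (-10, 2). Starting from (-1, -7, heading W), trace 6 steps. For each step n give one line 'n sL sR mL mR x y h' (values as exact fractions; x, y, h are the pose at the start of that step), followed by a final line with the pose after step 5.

0 60/193 12/17 -12/17 -138/3281 -1 -7 W
1 6/29 6/17 -6/17 15/493 0 -7 S
2 60/169 12/53 -12/53 2166/8957 0 -6 E
3 3/5 15/58 -15/58 273/580 1 -6 N
4 60/181 60/97 -60/97 390/17557 1 -5 W
5 10/51 10/27 -10/27 5/459 2 -5 S
final 2 -4 E

n=0: pose=(-1,-7,W); sL=60/193, sR=12/17; mL=-12/17, mR=-138/3281; mL+mR=-2454/3281 → advance -1; mR−mL=2178/3281 → turn +1·90°
n=1: pose=(0,-7,S); sL=6/29, sR=6/17; mL=-6/17, mR=15/493; mL+mR=-159/493 → advance -1; mR−mL=189/493 → turn +1·90°
n=2: pose=(0,-6,E); sL=60/169, sR=12/53; mL=-12/53, mR=2166/8957; mL+mR=138/8957 → advance +1; mR−mL=4194/8957 → turn +1·90°
n=3: pose=(1,-6,N); sL=3/5, sR=15/58; mL=-15/58, mR=273/580; mL+mR=123/580 → advance +1; mR−mL=423/580 → turn +1·90°
n=4: pose=(1,-5,W); sL=60/181, sR=60/97; mL=-60/97, mR=390/17557; mL+mR=-10470/17557 → advance -1; mR−mL=11250/17557 → turn +1·90°
n=5: pose=(2,-5,S); sL=10/51, sR=10/27; mL=-10/27, mR=5/459; mL+mR=-55/153 → advance -1; mR−mL=175/459 → turn +1·90°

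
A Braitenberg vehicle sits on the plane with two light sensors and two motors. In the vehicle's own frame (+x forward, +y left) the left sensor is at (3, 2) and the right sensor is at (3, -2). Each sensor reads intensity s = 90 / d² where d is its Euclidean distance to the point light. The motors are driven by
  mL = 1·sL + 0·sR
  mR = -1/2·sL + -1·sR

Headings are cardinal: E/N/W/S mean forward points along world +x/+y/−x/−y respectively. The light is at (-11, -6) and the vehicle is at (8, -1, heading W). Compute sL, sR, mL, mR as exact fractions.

left sensor world pos  = (5, -3); dL² = 265
right sensor world pos = (5, 1); dR² = 305
sL = 90/265 = 18/53
sR = 90/305 = 18/61
mL = 1·sL + 0·sR = 18/53
mR = -1/2·sL + -1·sR = -1503/3233

18/53 18/61 18/53 -1503/3233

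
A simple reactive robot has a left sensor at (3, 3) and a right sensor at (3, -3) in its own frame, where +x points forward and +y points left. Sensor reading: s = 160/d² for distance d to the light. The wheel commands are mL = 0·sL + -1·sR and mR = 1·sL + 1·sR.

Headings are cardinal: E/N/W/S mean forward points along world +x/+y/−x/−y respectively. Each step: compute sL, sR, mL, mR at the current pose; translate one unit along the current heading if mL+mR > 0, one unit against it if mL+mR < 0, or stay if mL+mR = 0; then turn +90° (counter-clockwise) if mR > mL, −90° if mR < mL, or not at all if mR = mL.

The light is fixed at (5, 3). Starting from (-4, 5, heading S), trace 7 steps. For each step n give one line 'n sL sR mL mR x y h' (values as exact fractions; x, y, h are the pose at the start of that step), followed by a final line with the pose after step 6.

n=0: pose=(-4,5,S); sL=160/37, sR=32/29; mL=-32/29, mR=5824/1073; mL+mR=160/37 → advance +1; mR−mL=7008/1073 → turn +1·90°
n=1: pose=(-4,4,E); sL=40/13, sR=4; mL=-4, mR=92/13; mL+mR=40/13 → advance +1; mR−mL=144/13 → turn +1·90°
n=2: pose=(-3,4,N); sL=160/137, sR=160/41; mL=-160/41, mR=28480/5617; mL+mR=160/137 → advance +1; mR−mL=50400/5617 → turn +1·90°
n=3: pose=(-3,5,W); sL=80/61, sR=80/73; mL=-80/73, mR=10720/4453; mL+mR=80/61 → advance +1; mR−mL=15600/4453 → turn +1·90°
n=4: pose=(-4,5,S); sL=160/37, sR=32/29; mL=-32/29, mR=5824/1073; mL+mR=160/37 → advance +1; mR−mL=7008/1073 → turn +1·90°
n=5: pose=(-4,4,E); sL=40/13, sR=4; mL=-4, mR=92/13; mL+mR=40/13 → advance +1; mR−mL=144/13 → turn +1·90°
n=6: pose=(-3,4,N); sL=160/137, sR=160/41; mL=-160/41, mR=28480/5617; mL+mR=160/137 → advance +1; mR−mL=50400/5617 → turn +1·90°

0 160/37 32/29 -32/29 5824/1073 -4 5 S
1 40/13 4 -4 92/13 -4 4 E
2 160/137 160/41 -160/41 28480/5617 -3 4 N
3 80/61 80/73 -80/73 10720/4453 -3 5 W
4 160/37 32/29 -32/29 5824/1073 -4 5 S
5 40/13 4 -4 92/13 -4 4 E
6 160/137 160/41 -160/41 28480/5617 -3 4 N
final -3 5 W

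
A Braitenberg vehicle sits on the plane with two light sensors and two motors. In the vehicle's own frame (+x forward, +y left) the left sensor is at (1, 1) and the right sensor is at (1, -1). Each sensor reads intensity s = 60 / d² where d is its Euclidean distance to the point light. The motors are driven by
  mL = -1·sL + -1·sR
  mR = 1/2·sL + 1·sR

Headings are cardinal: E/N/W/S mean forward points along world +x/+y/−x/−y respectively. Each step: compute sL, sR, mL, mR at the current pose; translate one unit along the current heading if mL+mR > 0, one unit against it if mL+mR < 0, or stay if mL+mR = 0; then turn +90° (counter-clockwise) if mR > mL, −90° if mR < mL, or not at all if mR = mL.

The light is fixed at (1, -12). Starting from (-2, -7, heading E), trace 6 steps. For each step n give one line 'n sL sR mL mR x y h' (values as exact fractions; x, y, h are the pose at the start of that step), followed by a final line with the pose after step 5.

n=0: pose=(-2,-7,E); sL=3/2, sR=3; mL=-9/2, mR=15/4; mL+mR=-3/4 → advance -1; mR−mL=33/4 → turn +1·90°
n=1: pose=(-3,-7,N); sL=60/61, sR=4/3; mL=-424/183, mR=334/183; mL+mR=-30/61 → advance -1; mR−mL=758/183 → turn +1·90°
n=2: pose=(-3,-8,W); sL=30/17, sR=6/5; mL=-252/85, mR=177/85; mL+mR=-15/17 → advance -1; mR−mL=429/85 → turn +1·90°
n=3: pose=(-2,-8,S); sL=60/13, sR=12/5; mL=-456/65, mR=306/65; mL+mR=-30/13 → advance -1; mR−mL=762/65 → turn +1·90°
n=4: pose=(-2,-7,E); sL=3/2, sR=3; mL=-9/2, mR=15/4; mL+mR=-3/4 → advance -1; mR−mL=33/4 → turn +1·90°
n=5: pose=(-3,-7,N); sL=60/61, sR=4/3; mL=-424/183, mR=334/183; mL+mR=-30/61 → advance -1; mR−mL=758/183 → turn +1·90°

0 3/2 3 -9/2 15/4 -2 -7 E
1 60/61 4/3 -424/183 334/183 -3 -7 N
2 30/17 6/5 -252/85 177/85 -3 -8 W
3 60/13 12/5 -456/65 306/65 -2 -8 S
4 3/2 3 -9/2 15/4 -2 -7 E
5 60/61 4/3 -424/183 334/183 -3 -7 N
final -3 -8 W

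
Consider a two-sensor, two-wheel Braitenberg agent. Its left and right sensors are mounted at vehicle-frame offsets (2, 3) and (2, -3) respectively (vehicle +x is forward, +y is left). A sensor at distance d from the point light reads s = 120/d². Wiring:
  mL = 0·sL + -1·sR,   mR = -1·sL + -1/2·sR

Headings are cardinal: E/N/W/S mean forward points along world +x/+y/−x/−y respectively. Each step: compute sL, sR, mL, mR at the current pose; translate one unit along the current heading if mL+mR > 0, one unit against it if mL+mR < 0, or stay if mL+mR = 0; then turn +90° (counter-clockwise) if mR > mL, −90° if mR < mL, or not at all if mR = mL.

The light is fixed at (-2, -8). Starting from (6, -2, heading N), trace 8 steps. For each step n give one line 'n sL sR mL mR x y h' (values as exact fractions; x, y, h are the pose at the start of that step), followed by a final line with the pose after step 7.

0 120/89 24/37 -24/37 -5508/3293 6 -2 N
1 30/41 15/13 -15/13 -1395/1066 6 -3 E
2 120/109 24/5 -24/5 -1908/545 5 -3 S
3 20/27 4/3 -4/3 -38/27 5 -2 E
4 120/97 24/5 -24/5 -1764/485 4 -2 S
5 30/41 3/2 -3/2 -243/164 4 -1 E
6 24/17 24/29 -24/29 -900/493 3 -1 N
7 12/13 60/29 -60/29 -738/377 3 -2 E
final 2 -2 N

n=0: pose=(6,-2,N); sL=120/89, sR=24/37; mL=-24/37, mR=-5508/3293; mL+mR=-7644/3293 → advance -1; mR−mL=-3372/3293 → turn -1·90°
n=1: pose=(6,-3,E); sL=30/41, sR=15/13; mL=-15/13, mR=-1395/1066; mL+mR=-2625/1066 → advance -1; mR−mL=-165/1066 → turn -1·90°
n=2: pose=(5,-3,S); sL=120/109, sR=24/5; mL=-24/5, mR=-1908/545; mL+mR=-4524/545 → advance -1; mR−mL=708/545 → turn +1·90°
n=3: pose=(5,-2,E); sL=20/27, sR=4/3; mL=-4/3, mR=-38/27; mL+mR=-74/27 → advance -1; mR−mL=-2/27 → turn -1·90°
n=4: pose=(4,-2,S); sL=120/97, sR=24/5; mL=-24/5, mR=-1764/485; mL+mR=-4092/485 → advance -1; mR−mL=564/485 → turn +1·90°
n=5: pose=(4,-1,E); sL=30/41, sR=3/2; mL=-3/2, mR=-243/164; mL+mR=-489/164 → advance -1; mR−mL=3/164 → turn +1·90°
n=6: pose=(3,-1,N); sL=24/17, sR=24/29; mL=-24/29, mR=-900/493; mL+mR=-1308/493 → advance -1; mR−mL=-492/493 → turn -1·90°
n=7: pose=(3,-2,E); sL=12/13, sR=60/29; mL=-60/29, mR=-738/377; mL+mR=-1518/377 → advance -1; mR−mL=42/377 → turn +1·90°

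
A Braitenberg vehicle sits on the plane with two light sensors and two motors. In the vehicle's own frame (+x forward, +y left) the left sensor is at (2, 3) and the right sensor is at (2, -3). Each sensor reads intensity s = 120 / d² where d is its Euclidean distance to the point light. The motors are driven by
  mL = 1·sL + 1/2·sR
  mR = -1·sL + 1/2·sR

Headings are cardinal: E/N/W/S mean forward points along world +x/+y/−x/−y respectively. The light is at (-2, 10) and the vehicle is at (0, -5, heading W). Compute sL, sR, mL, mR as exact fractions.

left sensor world pos  = (-2, -8); dL² = 324
right sensor world pos = (-2, -2); dR² = 144
sL = 120/324 = 10/27
sR = 120/144 = 5/6
mL = 1·sL + 1/2·sR = 85/108
mR = -1·sL + 1/2·sR = 5/108

10/27 5/6 85/108 5/108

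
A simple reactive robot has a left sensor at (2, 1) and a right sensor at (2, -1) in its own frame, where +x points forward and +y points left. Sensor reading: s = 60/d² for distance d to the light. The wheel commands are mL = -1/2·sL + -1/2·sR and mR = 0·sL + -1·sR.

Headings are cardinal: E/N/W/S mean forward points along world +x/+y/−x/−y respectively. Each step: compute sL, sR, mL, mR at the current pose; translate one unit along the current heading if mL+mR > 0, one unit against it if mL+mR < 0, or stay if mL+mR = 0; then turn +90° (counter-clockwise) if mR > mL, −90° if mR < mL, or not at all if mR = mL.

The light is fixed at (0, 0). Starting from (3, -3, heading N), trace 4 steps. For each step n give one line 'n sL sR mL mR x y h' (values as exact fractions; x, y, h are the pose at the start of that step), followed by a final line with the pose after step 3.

0 12 60/17 -132/17 -60/17 3 -3 N
1 30/13 6 -54/13 -6 3 -4 W
2 60/13 60/29 -1260/377 -60/29 4 -4 N
3 3/2 3 -9/4 -3 4 -5 W
final 5 -5 N

n=0: pose=(3,-3,N); sL=12, sR=60/17; mL=-132/17, mR=-60/17; mL+mR=-192/17 → advance -1; mR−mL=72/17 → turn +1·90°
n=1: pose=(3,-4,W); sL=30/13, sR=6; mL=-54/13, mR=-6; mL+mR=-132/13 → advance -1; mR−mL=-24/13 → turn -1·90°
n=2: pose=(4,-4,N); sL=60/13, sR=60/29; mL=-1260/377, mR=-60/29; mL+mR=-2040/377 → advance -1; mR−mL=480/377 → turn +1·90°
n=3: pose=(4,-5,W); sL=3/2, sR=3; mL=-9/4, mR=-3; mL+mR=-21/4 → advance -1; mR−mL=-3/4 → turn -1·90°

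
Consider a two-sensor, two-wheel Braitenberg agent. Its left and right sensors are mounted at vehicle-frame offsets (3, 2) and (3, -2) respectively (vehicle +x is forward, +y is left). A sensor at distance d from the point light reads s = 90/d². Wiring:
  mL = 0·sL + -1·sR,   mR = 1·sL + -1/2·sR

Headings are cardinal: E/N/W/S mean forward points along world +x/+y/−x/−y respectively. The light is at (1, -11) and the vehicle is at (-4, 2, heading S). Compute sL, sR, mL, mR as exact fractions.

left sensor world pos  = (-2, -1); dL² = 109
right sensor world pos = (-6, -1); dR² = 149
sL = 90/109 = 90/109
sR = 90/149 = 90/149
mL = 0·sL + -1·sR = -90/149
mR = 1·sL + -1/2·sR = 8505/16241

90/109 90/149 -90/149 8505/16241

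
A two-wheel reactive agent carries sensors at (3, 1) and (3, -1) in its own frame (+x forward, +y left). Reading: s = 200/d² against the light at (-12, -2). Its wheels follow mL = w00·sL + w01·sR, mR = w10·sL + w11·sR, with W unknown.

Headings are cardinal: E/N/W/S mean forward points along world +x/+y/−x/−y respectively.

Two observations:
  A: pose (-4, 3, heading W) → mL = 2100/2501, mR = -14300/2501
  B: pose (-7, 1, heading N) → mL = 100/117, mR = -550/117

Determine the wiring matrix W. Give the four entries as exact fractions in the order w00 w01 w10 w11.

obs A: pose=(-4,3,W) → sL=200/41, sR=200/61, mL=2100/2501, mR=-14300/2501
obs B: pose=(-7,1,N) → sL=50/13, sR=25/9, mL=100/117, mR=-550/117
sensor matrix S = [[200/41, 200/61], [50/13, 25/9]]; det S = 275000/292617
solve [mL_A; mL_B] = S·[w00; w01] and [mR_A; mR_B] = S·[w10; w11]:
  w00 = -1/2, w01 = 1, w10 = -1/2, w11 = -1

-1/2 1 -1/2 -1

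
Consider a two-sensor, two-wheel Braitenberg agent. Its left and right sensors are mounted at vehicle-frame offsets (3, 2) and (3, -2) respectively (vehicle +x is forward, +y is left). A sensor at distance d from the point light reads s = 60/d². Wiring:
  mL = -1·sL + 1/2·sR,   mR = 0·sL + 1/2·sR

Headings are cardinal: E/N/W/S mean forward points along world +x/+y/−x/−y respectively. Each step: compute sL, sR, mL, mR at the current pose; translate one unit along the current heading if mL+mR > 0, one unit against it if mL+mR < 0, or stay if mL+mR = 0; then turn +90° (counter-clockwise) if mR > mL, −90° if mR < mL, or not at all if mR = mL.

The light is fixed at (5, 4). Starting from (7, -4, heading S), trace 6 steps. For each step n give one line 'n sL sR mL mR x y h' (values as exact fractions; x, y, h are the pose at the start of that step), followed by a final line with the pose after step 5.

n=0: pose=(7,-4,S); sL=60/137, sR=60/121; mL=-3150/16577, mR=30/121; mL+mR=960/16577 → advance +1; mR−mL=60/137 → turn +1·90°
n=1: pose=(7,-5,E); sL=30/37, sR=30/73; mL=-1635/2701, mR=15/73; mL+mR=-1080/2701 → advance -1; mR−mL=30/37 → turn +1·90°
n=2: pose=(6,-5,N); sL=60/37, sR=4/3; mL=-106/111, mR=2/3; mL+mR=-32/111 → advance -1; mR−mL=60/37 → turn +1·90°
n=3: pose=(6,-6,W); sL=15/37, sR=15/17; mL=45/1258, mR=15/34; mL+mR=300/629 → advance +1; mR−mL=15/37 → turn +1·90°
n=4: pose=(5,-6,S); sL=60/173, sR=60/173; mL=-30/173, mR=30/173; mL+mR=0 → advance +0; mR−mL=60/173 → turn +1·90°
n=5: pose=(5,-6,E); sL=60/73, sR=20/51; mL=-2330/3723, mR=10/51; mL+mR=-1600/3723 → advance -1; mR−mL=60/73 → turn +1·90°

0 60/137 60/121 -3150/16577 30/121 7 -4 S
1 30/37 30/73 -1635/2701 15/73 7 -5 E
2 60/37 4/3 -106/111 2/3 6 -5 N
3 15/37 15/17 45/1258 15/34 6 -6 W
4 60/173 60/173 -30/173 30/173 5 -6 S
5 60/73 20/51 -2330/3723 10/51 5 -6 E
final 4 -6 N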